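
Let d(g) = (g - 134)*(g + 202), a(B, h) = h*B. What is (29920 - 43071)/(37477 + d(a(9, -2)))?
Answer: -13151/9509 ≈ -1.3830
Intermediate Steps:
a(B, h) = B*h
d(g) = (-134 + g)*(202 + g)
(29920 - 43071)/(37477 + d(a(9, -2))) = (29920 - 43071)/(37477 + (-27068 + (9*(-2))² + 68*(9*(-2)))) = -13151/(37477 + (-27068 + (-18)² + 68*(-18))) = -13151/(37477 + (-27068 + 324 - 1224)) = -13151/(37477 - 27968) = -13151/9509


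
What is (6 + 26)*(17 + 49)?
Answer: 2112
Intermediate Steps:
(6 + 26)*(17 + 49) = 32*66 = 2112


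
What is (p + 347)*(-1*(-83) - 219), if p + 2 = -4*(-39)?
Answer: -68136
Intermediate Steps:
p = 154 (p = -2 - 4*(-39) = -2 + 156 = 154)
(p + 347)*(-1*(-83) - 219) = (154 + 347)*(-1*(-83) - 219) = 501*(83 - 219) = 501*(-136) = -68136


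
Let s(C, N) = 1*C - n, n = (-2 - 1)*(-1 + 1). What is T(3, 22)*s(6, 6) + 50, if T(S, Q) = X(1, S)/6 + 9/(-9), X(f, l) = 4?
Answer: 48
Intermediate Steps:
n = 0 (n = -3*0 = 0)
T(S, Q) = -⅓ (T(S, Q) = 4/6 + 9/(-9) = 4*(⅙) + 9*(-⅑) = ⅔ - 1 = -⅓)
s(C, N) = C (s(C, N) = 1*C - 1*0 = C + 0 = C)
T(3, 22)*s(6, 6) + 50 = -⅓*6 + 50 = -2 + 50 = 48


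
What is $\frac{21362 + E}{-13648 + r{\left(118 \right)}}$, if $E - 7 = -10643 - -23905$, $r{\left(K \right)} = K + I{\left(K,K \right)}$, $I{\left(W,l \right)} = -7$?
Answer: $- \frac{34631}{13537} \approx -2.5582$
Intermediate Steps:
$r{\left(K \right)} = -7 + K$ ($r{\left(K \right)} = K - 7 = -7 + K$)
$E = 13269$ ($E = 7 - -13262 = 7 + \left(-10643 + 23905\right) = 7 + 13262 = 13269$)
$\frac{21362 + E}{-13648 + r{\left(118 \right)}} = \frac{21362 + 13269}{-13648 + \left(-7 + 118\right)} = \frac{34631}{-13648 + 111} = \frac{34631}{-13537} = 34631 \left(- \frac{1}{13537}\right) = - \frac{34631}{13537}$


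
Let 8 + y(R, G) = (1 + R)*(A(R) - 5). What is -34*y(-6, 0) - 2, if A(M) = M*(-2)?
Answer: 1460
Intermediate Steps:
A(M) = -2*M
y(R, G) = -8 + (1 + R)*(-5 - 2*R) (y(R, G) = -8 + (1 + R)*(-2*R - 5) = -8 + (1 + R)*(-5 - 2*R))
-34*y(-6, 0) - 2 = -34*(-13 - 7*(-6) - 2*(-6)**2) - 2 = -34*(-13 + 42 - 2*36) - 2 = -34*(-13 + 42 - 72) - 2 = -34*(-43) - 2 = 1462 - 2 = 1460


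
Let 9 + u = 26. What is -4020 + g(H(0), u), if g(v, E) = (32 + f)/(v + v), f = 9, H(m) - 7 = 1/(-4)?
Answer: -108458/27 ≈ -4017.0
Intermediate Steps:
u = 17 (u = -9 + 26 = 17)
H(m) = 27/4 (H(m) = 7 + 1/(-4) = 7 - ¼ = 27/4)
g(v, E) = 41/(2*v) (g(v, E) = (32 + 9)/(v + v) = 41/((2*v)) = 41*(1/(2*v)) = 41/(2*v))
-4020 + g(H(0), u) = -4020 + 41/(2*(27/4)) = -4020 + (41/2)*(4/27) = -4020 + 82/27 = -108458/27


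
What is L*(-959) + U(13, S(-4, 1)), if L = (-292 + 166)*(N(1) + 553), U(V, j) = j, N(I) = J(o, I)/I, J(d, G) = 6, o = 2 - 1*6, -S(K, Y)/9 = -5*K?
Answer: 67546026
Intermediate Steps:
S(K, Y) = 45*K (S(K, Y) = -(-45)*K = 45*K)
o = -4 (o = 2 - 6 = -4)
N(I) = 6/I
L = -70434 (L = (-292 + 166)*(6/1 + 553) = -126*(6*1 + 553) = -126*(6 + 553) = -126*559 = -70434)
L*(-959) + U(13, S(-4, 1)) = -70434*(-959) + 45*(-4) = 67546206 - 180 = 67546026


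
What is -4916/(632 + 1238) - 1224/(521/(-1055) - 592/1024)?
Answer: 77094681218/67674365 ≈ 1139.2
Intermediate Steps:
-4916/(632 + 1238) - 1224/(521/(-1055) - 592/1024) = -4916/1870 - 1224/(521*(-1/1055) - 592*1/1024) = -4916*1/1870 - 1224/(-521/1055 - 37/64) = -2458/935 - 1224/(-72379/67520) = -2458/935 - 1224*(-67520/72379) = -2458/935 + 82644480/72379 = 77094681218/67674365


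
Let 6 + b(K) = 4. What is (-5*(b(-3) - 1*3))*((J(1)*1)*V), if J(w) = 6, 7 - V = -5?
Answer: 1800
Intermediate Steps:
V = 12 (V = 7 - 1*(-5) = 7 + 5 = 12)
b(K) = -2 (b(K) = -6 + 4 = -2)
(-5*(b(-3) - 1*3))*((J(1)*1)*V) = (-5*(-2 - 1*3))*((6*1)*12) = (-5*(-2 - 3))*(6*12) = -5*(-5)*72 = 25*72 = 1800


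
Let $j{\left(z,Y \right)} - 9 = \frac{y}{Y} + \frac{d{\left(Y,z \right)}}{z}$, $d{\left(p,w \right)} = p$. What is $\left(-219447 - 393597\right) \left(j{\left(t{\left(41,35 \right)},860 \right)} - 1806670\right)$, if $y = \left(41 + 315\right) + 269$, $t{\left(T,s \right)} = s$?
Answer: $\frac{333371700334485}{301} \approx 1.1075 \cdot 10^{12}$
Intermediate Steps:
$y = 625$ ($y = 356 + 269 = 625$)
$j{\left(z,Y \right)} = 9 + \frac{625}{Y} + \frac{Y}{z}$ ($j{\left(z,Y \right)} = 9 + \left(\frac{625}{Y} + \frac{Y}{z}\right) = 9 + \frac{625}{Y} + \frac{Y}{z}$)
$\left(-219447 - 393597\right) \left(j{\left(t{\left(41,35 \right)},860 \right)} - 1806670\right) = \left(-219447 - 393597\right) \left(\left(9 + \frac{625}{860} + \frac{860}{35}\right) - 1806670\right) = - 613044 \left(\left(9 + 625 \cdot \frac{1}{860} + 860 \cdot \frac{1}{35}\right) - 1806670\right) = - 613044 \left(\left(9 + \frac{125}{172} + \frac{172}{7}\right) - 1806670\right) = - 613044 \left(\frac{41295}{1204} - 1806670\right) = \left(-613044\right) \left(- \frac{2175189385}{1204}\right) = \frac{333371700334485}{301}$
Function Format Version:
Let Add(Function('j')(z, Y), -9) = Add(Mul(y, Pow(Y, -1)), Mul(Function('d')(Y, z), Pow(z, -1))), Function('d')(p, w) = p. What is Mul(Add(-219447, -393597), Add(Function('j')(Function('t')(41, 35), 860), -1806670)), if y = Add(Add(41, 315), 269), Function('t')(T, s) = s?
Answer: Rational(333371700334485, 301) ≈ 1.1075e+12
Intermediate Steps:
y = 625 (y = Add(356, 269) = 625)
Function('j')(z, Y) = Add(9, Mul(625, Pow(Y, -1)), Mul(Y, Pow(z, -1))) (Function('j')(z, Y) = Add(9, Add(Mul(625, Pow(Y, -1)), Mul(Y, Pow(z, -1)))) = Add(9, Mul(625, Pow(Y, -1)), Mul(Y, Pow(z, -1))))
Mul(Add(-219447, -393597), Add(Function('j')(Function('t')(41, 35), 860), -1806670)) = Mul(Add(-219447, -393597), Add(Add(9, Mul(625, Pow(860, -1)), Mul(860, Pow(35, -1))), -1806670)) = Mul(-613044, Add(Add(9, Mul(625, Rational(1, 860)), Mul(860, Rational(1, 35))), -1806670)) = Mul(-613044, Add(Add(9, Rational(125, 172), Rational(172, 7)), -1806670)) = Mul(-613044, Add(Rational(41295, 1204), -1806670)) = Mul(-613044, Rational(-2175189385, 1204)) = Rational(333371700334485, 301)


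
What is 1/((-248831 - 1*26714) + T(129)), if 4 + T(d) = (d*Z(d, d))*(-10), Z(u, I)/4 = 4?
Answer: -1/296189 ≈ -3.3762e-6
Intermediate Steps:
Z(u, I) = 16 (Z(u, I) = 4*4 = 16)
T(d) = -4 - 160*d (T(d) = -4 + (d*16)*(-10) = -4 + (16*d)*(-10) = -4 - 160*d)
1/((-248831 - 1*26714) + T(129)) = 1/((-248831 - 1*26714) + (-4 - 160*129)) = 1/((-248831 - 26714) + (-4 - 20640)) = 1/(-275545 - 20644) = 1/(-296189) = -1/296189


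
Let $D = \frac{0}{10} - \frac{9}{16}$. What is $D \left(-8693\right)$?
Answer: $\frac{78237}{16} \approx 4889.8$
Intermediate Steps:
$D = - \frac{9}{16}$ ($D = 0 \cdot \frac{1}{10} - \frac{9}{16} = 0 - \frac{9}{16} = - \frac{9}{16} \approx -0.5625$)
$D \left(-8693\right) = \left(- \frac{9}{16}\right) \left(-8693\right) = \frac{78237}{16}$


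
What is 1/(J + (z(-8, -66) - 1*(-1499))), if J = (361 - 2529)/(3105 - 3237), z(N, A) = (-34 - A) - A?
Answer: 33/53243 ≈ 0.00061980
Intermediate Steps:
z(N, A) = -34 - 2*A
J = 542/33 (J = -2168/(-132) = -2168*(-1/132) = 542/33 ≈ 16.424)
1/(J + (z(-8, -66) - 1*(-1499))) = 1/(542/33 + ((-34 - 2*(-66)) - 1*(-1499))) = 1/(542/33 + ((-34 + 132) + 1499)) = 1/(542/33 + (98 + 1499)) = 1/(542/33 + 1597) = 1/(53243/33) = 33/53243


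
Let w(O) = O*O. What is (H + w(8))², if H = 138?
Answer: 40804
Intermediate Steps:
w(O) = O²
(H + w(8))² = (138 + 8²)² = (138 + 64)² = 202² = 40804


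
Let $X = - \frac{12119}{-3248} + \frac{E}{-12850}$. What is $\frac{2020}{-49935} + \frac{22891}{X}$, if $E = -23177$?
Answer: $\frac{530080966588612}{128170964189} \approx 4135.7$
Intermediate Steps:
$X = \frac{115504023}{20868400}$ ($X = - \frac{12119}{-3248} - \frac{23177}{-12850} = \left(-12119\right) \left(- \frac{1}{3248}\right) - - \frac{23177}{12850} = \frac{12119}{3248} + \frac{23177}{12850} = \frac{115504023}{20868400} \approx 5.5349$)
$\frac{2020}{-49935} + \frac{22891}{X} = \frac{2020}{-49935} + \frac{22891}{\frac{115504023}{20868400}} = 2020 \left(- \frac{1}{49935}\right) + 22891 \cdot \frac{20868400}{115504023} = - \frac{404}{9987} + \frac{477698544400}{115504023} = \frac{530080966588612}{128170964189}$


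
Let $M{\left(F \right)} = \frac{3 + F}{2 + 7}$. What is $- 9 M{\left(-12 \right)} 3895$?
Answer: $35055$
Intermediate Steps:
$M{\left(F \right)} = \frac{1}{3} + \frac{F}{9}$ ($M{\left(F \right)} = \frac{3 + F}{9} = \left(3 + F\right) \frac{1}{9} = \frac{1}{3} + \frac{F}{9}$)
$- 9 M{\left(-12 \right)} 3895 = - 9 \left(\frac{1}{3} + \frac{1}{9} \left(-12\right)\right) 3895 = - 9 \left(\frac{1}{3} - \frac{4}{3}\right) 3895 = \left(-9\right) \left(-1\right) 3895 = 9 \cdot 3895 = 35055$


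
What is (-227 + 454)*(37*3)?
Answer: 25197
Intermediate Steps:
(-227 + 454)*(37*3) = 227*111 = 25197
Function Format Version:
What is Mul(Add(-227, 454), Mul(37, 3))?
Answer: 25197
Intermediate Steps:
Mul(Add(-227, 454), Mul(37, 3)) = Mul(227, 111) = 25197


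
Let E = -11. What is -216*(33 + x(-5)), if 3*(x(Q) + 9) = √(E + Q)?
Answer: -5184 - 288*I ≈ -5184.0 - 288.0*I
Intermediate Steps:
x(Q) = -9 + √(-11 + Q)/3
-216*(33 + x(-5)) = -216*(33 + (-9 + √(-11 - 5)/3)) = -216*(33 + (-9 + √(-16)/3)) = -216*(33 + (-9 + (4*I)/3)) = -216*(33 + (-9 + 4*I/3)) = -216*(24 + 4*I/3) = -5184 - 288*I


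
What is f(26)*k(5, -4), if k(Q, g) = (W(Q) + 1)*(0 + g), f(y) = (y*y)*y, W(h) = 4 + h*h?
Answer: -2109120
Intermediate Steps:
W(h) = 4 + h²
f(y) = y³ (f(y) = y²*y = y³)
k(Q, g) = g*(5 + Q²) (k(Q, g) = ((4 + Q²) + 1)*(0 + g) = (5 + Q²)*g = g*(5 + Q²))
f(26)*k(5, -4) = 26³*(-4*(5 + 5²)) = 17576*(-4*(5 + 25)) = 17576*(-4*30) = 17576*(-120) = -2109120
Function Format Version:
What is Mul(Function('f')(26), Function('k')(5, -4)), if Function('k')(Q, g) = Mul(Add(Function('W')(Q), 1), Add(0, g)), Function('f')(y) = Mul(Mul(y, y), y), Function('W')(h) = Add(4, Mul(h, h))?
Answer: -2109120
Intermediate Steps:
Function('W')(h) = Add(4, Pow(h, 2))
Function('f')(y) = Pow(y, 3) (Function('f')(y) = Mul(Pow(y, 2), y) = Pow(y, 3))
Function('k')(Q, g) = Mul(g, Add(5, Pow(Q, 2))) (Function('k')(Q, g) = Mul(Add(Add(4, Pow(Q, 2)), 1), Add(0, g)) = Mul(Add(5, Pow(Q, 2)), g) = Mul(g, Add(5, Pow(Q, 2))))
Mul(Function('f')(26), Function('k')(5, -4)) = Mul(Pow(26, 3), Mul(-4, Add(5, Pow(5, 2)))) = Mul(17576, Mul(-4, Add(5, 25))) = Mul(17576, Mul(-4, 30)) = Mul(17576, -120) = -2109120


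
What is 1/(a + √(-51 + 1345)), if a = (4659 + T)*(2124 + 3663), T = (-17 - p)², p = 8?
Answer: 15289254/467522575752385 - √1294/935045151504770 ≈ 3.2703e-8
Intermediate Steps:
T = 625 (T = (-17 - 1*8)² = (-17 - 8)² = (-25)² = 625)
a = 30578508 (a = (4659 + 625)*(2124 + 3663) = 5284*5787 = 30578508)
1/(a + √(-51 + 1345)) = 1/(30578508 + √(-51 + 1345)) = 1/(30578508 + √1294)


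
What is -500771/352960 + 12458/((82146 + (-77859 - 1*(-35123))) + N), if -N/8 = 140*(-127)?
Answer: -8656787647/6411518400 ≈ -1.3502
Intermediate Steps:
N = 142240 (N = -1120*(-127) = -8*(-17780) = 142240)
-500771/352960 + 12458/((82146 + (-77859 - 1*(-35123))) + N) = -500771/352960 + 12458/((82146 + (-77859 - 1*(-35123))) + 142240) = -500771*1/352960 + 12458/((82146 + (-77859 + 35123)) + 142240) = -500771/352960 + 12458/((82146 - 42736) + 142240) = -500771/352960 + 12458/(39410 + 142240) = -500771/352960 + 12458/181650 = -500771/352960 + 12458*(1/181650) = -500771/352960 + 6229/90825 = -8656787647/6411518400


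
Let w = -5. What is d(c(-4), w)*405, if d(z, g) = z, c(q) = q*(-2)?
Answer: 3240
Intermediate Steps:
c(q) = -2*q
d(c(-4), w)*405 = -2*(-4)*405 = 8*405 = 3240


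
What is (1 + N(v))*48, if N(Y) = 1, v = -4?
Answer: 96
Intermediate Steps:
(1 + N(v))*48 = (1 + 1)*48 = 2*48 = 96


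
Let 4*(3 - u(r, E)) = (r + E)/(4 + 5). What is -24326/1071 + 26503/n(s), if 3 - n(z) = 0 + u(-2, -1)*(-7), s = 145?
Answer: 333440386/315945 ≈ 1055.4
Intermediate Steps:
u(r, E) = 3 - E/36 - r/36 (u(r, E) = 3 - (r + E)/(4*(4 + 5)) = 3 - (E + r)/(4*9) = 3 - (E/9 + r/9)/4 = 3 + (-E/36 - r/36) = 3 - E/36 - r/36)
n(z) = 295/12 (n(z) = 3 - (0 + (3 - 1/36*(-1) - 1/36*(-2))*(-7)) = 3 - (0 + (3 + 1/36 + 1/18)*(-7)) = 3 - (0 + (37/12)*(-7)) = 3 - (0 - 259/12) = 3 - 1*(-259/12) = 3 + 259/12 = 295/12)
-24326/1071 + 26503/n(s) = -24326/1071 + 26503/(295/12) = -24326*1/1071 + 26503*(12/295) = -24326/1071 + 318036/295 = 333440386/315945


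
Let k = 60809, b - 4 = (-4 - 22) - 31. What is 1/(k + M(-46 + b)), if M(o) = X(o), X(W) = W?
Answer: 1/60710 ≈ 1.6472e-5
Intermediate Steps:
b = -53 (b = 4 + ((-4 - 22) - 31) = 4 + (-26 - 31) = 4 - 57 = -53)
M(o) = o
1/(k + M(-46 + b)) = 1/(60809 + (-46 - 53)) = 1/(60809 - 99) = 1/60710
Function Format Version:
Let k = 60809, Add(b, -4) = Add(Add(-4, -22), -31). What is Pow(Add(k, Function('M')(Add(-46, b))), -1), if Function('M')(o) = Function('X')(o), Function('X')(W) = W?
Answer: Rational(1, 60710) ≈ 1.6472e-5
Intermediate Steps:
b = -53 (b = Add(4, Add(Add(-4, -22), -31)) = Add(4, Add(-26, -31)) = Add(4, -57) = -53)
Function('M')(o) = o
Pow(Add(k, Function('M')(Add(-46, b))), -1) = Pow(Add(60809, Add(-46, -53)), -1) = Pow(Add(60809, -99), -1) = Pow(60710, -1) = Rational(1, 60710)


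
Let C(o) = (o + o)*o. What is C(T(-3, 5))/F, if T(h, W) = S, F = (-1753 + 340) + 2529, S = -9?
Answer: 9/62 ≈ 0.14516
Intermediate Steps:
F = 1116 (F = -1413 + 2529 = 1116)
T(h, W) = -9
C(o) = 2*o² (C(o) = (2*o)*o = 2*o²)
C(T(-3, 5))/F = (2*(-9)²)/1116 = (2*81)*(1/1116) = 162*(1/1116) = 9/62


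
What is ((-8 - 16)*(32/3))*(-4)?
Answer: 1024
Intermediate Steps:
((-8 - 16)*(32/3))*(-4) = -768/3*(-4) = -24*32/3*(-4) = -256*(-4) = 1024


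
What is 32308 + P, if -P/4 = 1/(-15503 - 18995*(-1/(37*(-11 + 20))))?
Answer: 41544082141/1285876 ≈ 32308.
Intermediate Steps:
P = 333/1285876 (P = -4/(-15503 - 18995*(-1/(37*(-11 + 20)))) = -4/(-15503 - 18995/((-37*9))) = -4/(-15503 - 18995/(-333)) = -4/(-15503 - 18995*(-1/333)) = -4/(-15503 + 18995/333) = -4/(-5143504/333) = -4*(-333/5143504) = 333/1285876 ≈ 0.00025897)
32308 + P = 32308 + 333/1285876 = 41544082141/1285876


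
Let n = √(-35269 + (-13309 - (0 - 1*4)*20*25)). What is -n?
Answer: -I*√46578 ≈ -215.82*I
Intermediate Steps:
n = I*√46578 (n = √(-35269 + (-13309 - (0 - 4)*20*25)) = √(-35269 + (-13309 - (-4*20)*25)) = √(-35269 + (-13309 - (-80)*25)) = √(-35269 + (-13309 - 1*(-2000))) = √(-35269 + (-13309 + 2000)) = √(-35269 - 11309) = √(-46578) = I*√46578 ≈ 215.82*I)
-n = -I*√46578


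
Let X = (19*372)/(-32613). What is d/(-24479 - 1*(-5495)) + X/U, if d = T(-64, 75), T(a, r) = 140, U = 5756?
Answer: -78616187/10606204182 ≈ -0.0074123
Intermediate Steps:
d = 140
X = -2356/10871 (X = 7068*(-1/32613) = -2356/10871 ≈ -0.21672)
d/(-24479 - 1*(-5495)) + X/U = 140/(-24479 - 1*(-5495)) - 2356/10871/5756 = 140/(-24479 + 5495) - 2356/10871*1/5756 = 140/(-18984) - 589/15643369 = 140*(-1/18984) - 589/15643369 = -5/678 - 589/15643369 = -78616187/10606204182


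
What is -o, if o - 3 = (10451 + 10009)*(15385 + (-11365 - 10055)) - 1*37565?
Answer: 123513662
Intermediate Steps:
o = -123513662 (o = 3 + ((10451 + 10009)*(15385 + (-11365 - 10055)) - 1*37565) = 3 + (20460*(15385 - 21420) - 37565) = 3 + (20460*(-6035) - 37565) = 3 + (-123476100 - 37565) = 3 - 123513665 = -123513662)
-o = -1*(-123513662) = 123513662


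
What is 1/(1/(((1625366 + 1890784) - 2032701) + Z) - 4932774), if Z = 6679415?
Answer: -8162864/40265563304735 ≈ -2.0273e-7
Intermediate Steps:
1/(1/(((1625366 + 1890784) - 2032701) + Z) - 4932774) = 1/(1/(((1625366 + 1890784) - 2032701) + 6679415) - 4932774) = 1/(1/((3516150 - 2032701) + 6679415) - 4932774) = 1/(1/(1483449 + 6679415) - 4932774) = 1/(1/8162864 - 4932774) = 1/(-40265563304735/8162864) = -8162864/40265563304735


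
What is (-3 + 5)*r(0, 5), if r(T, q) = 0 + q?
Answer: 10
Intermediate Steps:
r(T, q) = q
(-3 + 5)*r(0, 5) = (-3 + 5)*5 = 2*5 = 10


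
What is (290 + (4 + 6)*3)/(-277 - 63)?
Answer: -16/17 ≈ -0.94118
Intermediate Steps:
(290 + (4 + 6)*3)/(-277 - 63) = (290 + 10*3)/(-340) = (290 + 30)*(-1/340) = 320*(-1/340) = -16/17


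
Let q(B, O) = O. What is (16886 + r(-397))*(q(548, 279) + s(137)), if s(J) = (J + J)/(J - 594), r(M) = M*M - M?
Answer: 22251334268/457 ≈ 4.8690e+7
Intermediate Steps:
r(M) = M² - M
s(J) = 2*J/(-594 + J) (s(J) = (2*J)/(-594 + J) = 2*J/(-594 + J))
(16886 + r(-397))*(q(548, 279) + s(137)) = (16886 - 397*(-1 - 397))*(279 + 2*137/(-594 + 137)) = (16886 - 397*(-398))*(279 + 2*137/(-457)) = (16886 + 158006)*(279 + 2*137*(-1/457)) = 174892*(279 - 274/457) = 174892*(127229/457) = 22251334268/457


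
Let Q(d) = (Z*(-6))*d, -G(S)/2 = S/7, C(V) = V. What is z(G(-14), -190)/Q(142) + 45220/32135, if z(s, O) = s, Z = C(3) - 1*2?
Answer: 1919945/1368951 ≈ 1.4025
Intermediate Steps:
G(S) = -2*S/7
Z = 1 (Z = 3 - 1*2 = 3 - 2 = 1)
Q(d) = -6*d (Q(d) = (1*(-6))*d = -6*d)
z(G(-14), -190)/Q(142) + 45220/32135 = (-2/7*(-14))/((-6*142)) + 45220/32135 = 4/(-852) + 45220*(1/32135) = 4*(-1/852) + 9044/6427 = -1/213 + 9044/6427 = 1919945/1368951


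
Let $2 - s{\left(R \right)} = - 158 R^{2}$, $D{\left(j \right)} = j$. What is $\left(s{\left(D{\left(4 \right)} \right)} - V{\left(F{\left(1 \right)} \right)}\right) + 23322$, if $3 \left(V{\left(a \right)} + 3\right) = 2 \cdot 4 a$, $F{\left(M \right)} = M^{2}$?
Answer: $\frac{77557}{3} \approx 25852.0$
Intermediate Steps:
$s{\left(R \right)} = 2 + 158 R^{2}$ ($s{\left(R \right)} = 2 - - 158 R^{2} = 2 + 158 R^{2}$)
$V{\left(a \right)} = -3 + \frac{8 a}{3}$ ($V{\left(a \right)} = -3 + \frac{2 \cdot 4 a}{3} = -3 + \frac{8 a}{3}$)
$\left(s{\left(D{\left(4 \right)} \right)} - V{\left(F{\left(1 \right)} \right)}\right) + 23322 = \left(\left(2 + 158 \cdot 4^{2}\right) - \left(-3 + \frac{8 \cdot 1^{2}}{3}\right)\right) + 23322 = \left(\left(2 + 158 \cdot 16\right) - \left(-3 + \frac{8}{3} \cdot 1\right)\right) + 23322 = \left(\left(2 + 2528\right) - \left(-3 + \frac{8}{3}\right)\right) + 23322 = \left(2530 - - \frac{1}{3}\right) + 23322 = \left(2530 + \frac{1}{3}\right) + 23322 = \frac{7591}{3} + 23322 = \frac{77557}{3}$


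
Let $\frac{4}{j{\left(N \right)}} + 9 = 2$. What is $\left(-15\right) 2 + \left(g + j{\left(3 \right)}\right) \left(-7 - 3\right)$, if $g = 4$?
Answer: $- \frac{450}{7} \approx -64.286$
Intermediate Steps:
$j{\left(N \right)} = - \frac{4}{7}$ ($j{\left(N \right)} = \frac{4}{-9 + 2} = \frac{4}{-7} = 4 \left(- \frac{1}{7}\right) = - \frac{4}{7}$)
$\left(-15\right) 2 + \left(g + j{\left(3 \right)}\right) \left(-7 - 3\right) = \left(-15\right) 2 + \left(4 - \frac{4}{7}\right) \left(-7 - 3\right) = -30 + \frac{24}{7} \left(-10\right) = -30 - \frac{240}{7} = - \frac{450}{7}$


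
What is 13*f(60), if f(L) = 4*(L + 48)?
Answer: 5616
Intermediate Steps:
f(L) = 192 + 4*L (f(L) = 4*(48 + L) = 192 + 4*L)
13*f(60) = 13*(192 + 4*60) = 13*(192 + 240) = 13*432 = 5616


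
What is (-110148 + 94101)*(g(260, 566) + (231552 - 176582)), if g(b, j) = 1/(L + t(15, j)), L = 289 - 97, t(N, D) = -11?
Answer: -159660765837/181 ≈ -8.8210e+8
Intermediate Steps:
L = 192
g(b, j) = 1/181 (g(b, j) = 1/(192 - 11) = 1/181)
(-110148 + 94101)*(g(260, 566) + (231552 - 176582)) = (-110148 + 94101)*(1/181 + (231552 - 176582)) = -16047*(1/181 + 54970) = -16047*9949571/181 = -159660765837/181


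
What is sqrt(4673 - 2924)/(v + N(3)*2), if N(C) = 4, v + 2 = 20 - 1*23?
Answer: sqrt(1749)/3 ≈ 13.940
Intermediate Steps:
v = -5 (v = -2 + (20 - 1*23) = -2 + (20 - 23) = -2 - 3 = -5)
sqrt(4673 - 2924)/(v + N(3)*2) = sqrt(4673 - 2924)/(-5 + 4*2) = sqrt(1749)/(-5 + 8) = sqrt(1749)/3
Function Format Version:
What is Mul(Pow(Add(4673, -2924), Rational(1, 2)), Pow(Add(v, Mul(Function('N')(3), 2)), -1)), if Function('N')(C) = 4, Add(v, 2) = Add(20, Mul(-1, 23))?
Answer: Mul(Rational(1, 3), Pow(1749, Rational(1, 2))) ≈ 13.940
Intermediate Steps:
v = -5 (v = Add(-2, Add(20, Mul(-1, 23))) = Add(-2, Add(20, -23)) = Add(-2, -3) = -5)
Mul(Pow(Add(4673, -2924), Rational(1, 2)), Pow(Add(v, Mul(Function('N')(3), 2)), -1)) = Mul(Pow(Add(4673, -2924), Rational(1, 2)), Pow(Add(-5, Mul(4, 2)), -1)) = Mul(Pow(1749, Rational(1, 2)), Pow(Add(-5, 8), -1)) = Mul(Pow(1749, Rational(1, 2)), Pow(3, -1)) = Mul(Pow(1749, Rational(1, 2)), Rational(1, 3)) = Mul(Rational(1, 3), Pow(1749, Rational(1, 2)))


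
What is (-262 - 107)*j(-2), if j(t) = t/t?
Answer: -369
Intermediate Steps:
j(t) = 1
(-262 - 107)*j(-2) = (-262 - 107)*1 = -369*1 = -369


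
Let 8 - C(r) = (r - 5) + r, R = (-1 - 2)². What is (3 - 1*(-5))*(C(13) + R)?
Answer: -32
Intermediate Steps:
R = 9 (R = (-3)² = 9)
C(r) = 13 - 2*r (C(r) = 8 - ((r - 5) + r) = 8 - ((-5 + r) + r) = 8 - (-5 + 2*r) = 8 + (5 - 2*r) = 13 - 2*r)
(3 - 1*(-5))*(C(13) + R) = (3 - 1*(-5))*((13 - 2*13) + 9) = (3 + 5)*((13 - 26) + 9) = 8*(-13 + 9) = 8*(-4) = -32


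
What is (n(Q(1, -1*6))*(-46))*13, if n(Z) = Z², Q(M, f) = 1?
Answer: -598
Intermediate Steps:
(n(Q(1, -1*6))*(-46))*13 = (1²*(-46))*13 = (1*(-46))*13 = -46*13 = -598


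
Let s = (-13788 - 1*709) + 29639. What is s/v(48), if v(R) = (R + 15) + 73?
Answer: 7571/68 ≈ 111.34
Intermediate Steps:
v(R) = 88 + R (v(R) = (15 + R) + 73 = 88 + R)
s = 15142 (s = (-13788 - 709) + 29639 = -14497 + 29639 = 15142)
s/v(48) = 15142/(88 + 48) = 15142/136 = 15142*(1/136) = 7571/68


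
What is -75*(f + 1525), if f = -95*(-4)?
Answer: -142875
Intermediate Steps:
f = 380
-75*(f + 1525) = -75*(380 + 1525) = -75*1905 = -142875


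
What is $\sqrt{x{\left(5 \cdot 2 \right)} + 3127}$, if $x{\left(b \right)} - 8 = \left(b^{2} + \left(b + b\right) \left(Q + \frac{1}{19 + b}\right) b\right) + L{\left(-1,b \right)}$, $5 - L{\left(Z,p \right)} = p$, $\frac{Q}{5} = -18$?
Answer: $\frac{3 i \sqrt{1379530}}{29} \approx 121.5 i$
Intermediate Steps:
$Q = -90$ ($Q = 5 \left(-18\right) = -90$)
$L{\left(Z,p \right)} = 5 - p$
$x{\left(b \right)} = 13 + b^{2} - b + 2 b^{2} \left(-90 + \frac{1}{19 + b}\right)$ ($x{\left(b \right)} = 8 - \left(-5 + b - b^{2} - \left(b + b\right) \left(-90 + \frac{1}{19 + b}\right) b\right) = 8 - \left(-5 + b - b^{2} - 2 b \left(-90 + \frac{1}{19 + b}\right) b\right) = 8 - \left(-5 + b - b^{2} - 2 b^{2} \left(-90 + \frac{1}{19 + b}\right)\right) = 8 + \left(5 + b^{2} - b + 2 b^{2} \left(-90 + \frac{1}{19 + b}\right)\right) = 13 + b^{2} - b + 2 b^{2} \left(-90 + \frac{1}{19 + b}\right)$)
$\sqrt{x{\left(5 \cdot 2 \right)} + 3127} = \sqrt{\frac{247 - 3400 \left(5 \cdot 2\right)^{2} - 179 \left(5 \cdot 2\right)^{3} - 6 \cdot 5 \cdot 2}{19 + 5 \cdot 2} + 3127} = \sqrt{\frac{247 - 3400 \cdot 10^{2} - 179 \cdot 10^{3} - 60}{19 + 10} + 3127} = \sqrt{\frac{247 - 340000 - 179000 - 60}{29} + 3127} = \sqrt{\frac{1}{29} \left(-518813\right) + 3127} = \sqrt{- \frac{518813}{29} + 3127} = \sqrt{- \frac{428130}{29}} = \frac{3 i \sqrt{1379530}}{29}$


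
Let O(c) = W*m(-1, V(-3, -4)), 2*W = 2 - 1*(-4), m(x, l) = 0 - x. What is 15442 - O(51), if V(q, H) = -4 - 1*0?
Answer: 15439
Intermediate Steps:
V(q, H) = -4 (V(q, H) = -4 + 0 = -4)
m(x, l) = -x
W = 3 (W = (2 - 1*(-4))/2 = (2 + 4)/2 = (1/2)*6 = 3)
O(c) = 3 (O(c) = 3*(-1*(-1)) = 3*1 = 3)
15442 - O(51) = 15442 - 1*3 = 15442 - 3 = 15439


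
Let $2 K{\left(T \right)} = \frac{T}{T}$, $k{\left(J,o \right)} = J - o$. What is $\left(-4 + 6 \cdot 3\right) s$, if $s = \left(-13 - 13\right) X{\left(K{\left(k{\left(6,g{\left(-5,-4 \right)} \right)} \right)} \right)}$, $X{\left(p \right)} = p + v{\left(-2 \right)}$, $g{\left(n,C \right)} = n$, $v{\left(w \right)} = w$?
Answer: $546$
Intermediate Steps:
$K{\left(T \right)} = \frac{1}{2}$ ($K{\left(T \right)} = \frac{T \frac{1}{T}}{2} = \frac{1}{2} \cdot 1 = \frac{1}{2}$)
$X{\left(p \right)} = -2 + p$ ($X{\left(p \right)} = p - 2 = -2 + p$)
$s = 39$ ($s = \left(-13 - 13\right) \left(-2 + \frac{1}{2}\right) = \left(-26\right) \left(- \frac{3}{2}\right) = 39$)
$\left(-4 + 6 \cdot 3\right) s = \left(-4 + 6 \cdot 3\right) 39 = \left(-4 + 18\right) 39 = 14 \cdot 39 = 546$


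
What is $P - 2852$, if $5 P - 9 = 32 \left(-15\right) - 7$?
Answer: $- \frac{14738}{5} \approx -2947.6$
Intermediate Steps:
$P = - \frac{478}{5}$ ($P = \frac{9}{5} + \frac{32 \left(-15\right) - 7}{5} = \frac{9}{5} + \frac{-480 - 7}{5} = \frac{9}{5} + \frac{1}{5} \left(-487\right) = \frac{9}{5} - \frac{487}{5} = - \frac{478}{5} \approx -95.6$)
$P - 2852 = - \frac{478}{5} - 2852 = - \frac{14738}{5}$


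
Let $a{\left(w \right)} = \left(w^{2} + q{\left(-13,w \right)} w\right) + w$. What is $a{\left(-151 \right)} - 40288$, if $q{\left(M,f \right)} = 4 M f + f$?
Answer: $-1180489$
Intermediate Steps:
$q{\left(M,f \right)} = f + 4 M f$ ($q{\left(M,f \right)} = 4 M f + f = f + 4 M f$)
$a{\left(w \right)} = w - 50 w^{2}$ ($a{\left(w \right)} = \left(w^{2} + w \left(1 + 4 \left(-13\right)\right) w\right) + w = \left(w^{2} + w \left(1 - 52\right) w\right) + w = \left(w^{2} + w \left(-51\right) w\right) + w = \left(w^{2} + - 51 w w\right) + w = \left(w^{2} - 51 w^{2}\right) + w = - 50 w^{2} + w = w - 50 w^{2}$)
$a{\left(-151 \right)} - 40288 = - 151 \left(1 - -7550\right) - 40288 = - 151 \left(1 + 7550\right) - 40288 = \left(-151\right) 7551 - 40288 = -1140201 - 40288 = -1180489$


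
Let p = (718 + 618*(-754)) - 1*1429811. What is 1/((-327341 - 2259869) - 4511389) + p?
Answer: -13452306513936/7098599 ≈ -1.8951e+6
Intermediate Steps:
p = -1895065 (p = (718 - 465972) - 1429811 = -465254 - 1429811 = -1895065)
1/((-327341 - 2259869) - 4511389) + p = 1/((-327341 - 2259869) - 4511389) - 1895065 = 1/(-2587210 - 4511389) - 1895065 = 1/(-7098599) - 1895065 = -1/7098599 - 1895065 = -13452306513936/7098599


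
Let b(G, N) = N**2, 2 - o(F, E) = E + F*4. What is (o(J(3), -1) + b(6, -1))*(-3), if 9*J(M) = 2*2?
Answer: -20/3 ≈ -6.6667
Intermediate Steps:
J(M) = 4/9 (J(M) = (2*2)/9 = (1/9)*4 = 4/9)
o(F, E) = 2 - E - 4*F (o(F, E) = 2 - (E + F*4) = 2 - (E + 4*F) = 2 + (-E - 4*F) = 2 - E - 4*F)
(o(J(3), -1) + b(6, -1))*(-3) = ((2 - 1*(-1) - 4*4/9) + (-1)**2)*(-3) = ((2 + 1 - 16/9) + 1)*(-3) = (11/9 + 1)*(-3) = (20/9)*(-3) = -20/3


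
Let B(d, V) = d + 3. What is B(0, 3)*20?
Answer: 60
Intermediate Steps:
B(d, V) = 3 + d
B(0, 3)*20 = (3 + 0)*20 = 3*20 = 60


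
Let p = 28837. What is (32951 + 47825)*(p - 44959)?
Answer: -1302270672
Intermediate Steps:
(32951 + 47825)*(p - 44959) = (32951 + 47825)*(28837 - 44959) = 80776*(-16122) = -1302270672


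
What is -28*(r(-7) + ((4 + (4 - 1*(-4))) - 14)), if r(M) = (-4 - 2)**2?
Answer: -952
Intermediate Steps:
r(M) = 36 (r(M) = (-6)**2 = 36)
-28*(r(-7) + ((4 + (4 - 1*(-4))) - 14)) = -28*(36 + ((4 + (4 - 1*(-4))) - 14)) = -28*(36 + ((4 + (4 + 4)) - 14)) = -28*(36 + ((4 + 8) - 14)) = -28*(36 + (12 - 14)) = -28*(36 - 2) = -28*34 = -952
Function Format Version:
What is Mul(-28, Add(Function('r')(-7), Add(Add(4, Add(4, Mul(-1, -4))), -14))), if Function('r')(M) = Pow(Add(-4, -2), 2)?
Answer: -952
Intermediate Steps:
Function('r')(M) = 36 (Function('r')(M) = Pow(-6, 2) = 36)
Mul(-28, Add(Function('r')(-7), Add(Add(4, Add(4, Mul(-1, -4))), -14))) = Mul(-28, Add(36, Add(Add(4, Add(4, Mul(-1, -4))), -14))) = Mul(-28, Add(36, Add(Add(4, Add(4, 4)), -14))) = Mul(-28, Add(36, Add(Add(4, 8), -14))) = Mul(-28, Add(36, Add(12, -14))) = Mul(-28, Add(36, -2)) = Mul(-28, 34) = -952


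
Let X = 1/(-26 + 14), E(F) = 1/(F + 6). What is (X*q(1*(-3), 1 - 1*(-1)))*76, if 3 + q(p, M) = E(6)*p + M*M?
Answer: -19/4 ≈ -4.7500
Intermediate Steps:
E(F) = 1/(6 + F)
q(p, M) = -3 + M² + p/12 (q(p, M) = -3 + (p/(6 + 6) + M*M) = -3 + (p/12 + M²) = -3 + (M² + p/12) = -3 + M² + p/12)
X = -1/12 (X = 1/(-12) = -1/12 ≈ -0.083333)
(X*q(1*(-3), 1 - 1*(-1)))*76 = -(-3 + (1 - 1*(-1))² + (1*(-3))/12)/12*76 = -(-3 + (1 + 1)² + (1/12)*(-3))/12*76 = -(-3 + 2² - ¼)/12*76 = -(-3 + 4 - ¼)/12*76 = -1/12*¾*76 = -1/16*76 = -19/4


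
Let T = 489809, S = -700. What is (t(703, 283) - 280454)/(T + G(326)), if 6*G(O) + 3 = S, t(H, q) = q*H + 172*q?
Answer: -196974/2938151 ≈ -0.067040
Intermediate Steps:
t(H, q) = 172*q + H*q (t(H, q) = H*q + 172*q = 172*q + H*q)
G(O) = -703/6 (G(O) = -½ + (⅙)*(-700) = -½ - 350/3 = -703/6)
(t(703, 283) - 280454)/(T + G(326)) = (283*(172 + 703) - 280454)/(489809 - 703/6) = (283*875 - 280454)/(2938151/6) = (247625 - 280454)*(6/2938151) = -32829*6/2938151 = -196974/2938151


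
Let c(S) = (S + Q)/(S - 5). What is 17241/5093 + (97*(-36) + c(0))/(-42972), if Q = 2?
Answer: 1896667613/547140990 ≈ 3.4665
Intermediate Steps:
c(S) = (2 + S)/(-5 + S) (c(S) = (S + 2)/(S - 5) = (2 + S)/(-5 + S))
17241/5093 + (97*(-36) + c(0))/(-42972) = 17241/5093 + (97*(-36) + (2 + 0)/(-5 + 0))/(-42972) = 17241*(1/5093) + (-3492 + 2/(-5))*(-1/42972) = 17241/5093 + (-3492 - ⅕*2)*(-1/42972) = 17241/5093 + (-3492 - ⅖)*(-1/42972) = 17241/5093 - 17462/5*(-1/42972) = 17241/5093 + 8731/107430 = 1896667613/547140990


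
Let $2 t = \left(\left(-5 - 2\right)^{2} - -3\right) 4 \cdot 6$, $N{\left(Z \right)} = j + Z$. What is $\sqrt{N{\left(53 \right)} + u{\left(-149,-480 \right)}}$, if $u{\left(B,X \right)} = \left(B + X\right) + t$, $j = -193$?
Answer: $i \sqrt{145} \approx 12.042 i$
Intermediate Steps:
$N{\left(Z \right)} = -193 + Z$
$t = 624$ ($t = \frac{\left(\left(-5 - 2\right)^{2} - -3\right) 4 \cdot 6}{2} = \frac{\left(\left(-7\right)^{2} + 3\right) 4 \cdot 6}{2} = \frac{\left(49 + 3\right) 4 \cdot 6}{2} = \frac{52 \cdot 4 \cdot 6}{2} = \frac{208 \cdot 6}{2} = \frac{1}{2} \cdot 1248 = 624$)
$u{\left(B,X \right)} = 624 + B + X$ ($u{\left(B,X \right)} = \left(B + X\right) + 624 = 624 + B + X$)
$\sqrt{N{\left(53 \right)} + u{\left(-149,-480 \right)}} = \sqrt{\left(-193 + 53\right) - 5} = \sqrt{-140 - 5} = \sqrt{-145} = i \sqrt{145}$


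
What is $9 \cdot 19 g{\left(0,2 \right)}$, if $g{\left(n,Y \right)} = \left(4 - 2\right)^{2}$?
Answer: $684$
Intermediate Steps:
$g{\left(n,Y \right)} = 4$ ($g{\left(n,Y \right)} = 2^{2} = 4$)
$9 \cdot 19 g{\left(0,2 \right)} = 9 \cdot 19 \cdot 4 = 171 \cdot 4 = 684$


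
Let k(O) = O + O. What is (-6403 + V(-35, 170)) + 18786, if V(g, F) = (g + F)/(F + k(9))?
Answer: 2328139/188 ≈ 12384.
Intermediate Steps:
k(O) = 2*O
V(g, F) = (F + g)/(18 + F) (V(g, F) = (g + F)/(F + 2*9) = (F + g)/(F + 18) = (F + g)/(18 + F))
(-6403 + V(-35, 170)) + 18786 = (-6403 + (170 - 35)/(18 + 170)) + 18786 = (-6403 + 135/188) + 18786 = -1203629/188 + 18786 = 2328139/188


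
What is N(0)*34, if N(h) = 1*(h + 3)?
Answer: 102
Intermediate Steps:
N(h) = 3 + h (N(h) = 1*(3 + h) = 3 + h)
N(0)*34 = (3 + 0)*34 = 3*34 = 102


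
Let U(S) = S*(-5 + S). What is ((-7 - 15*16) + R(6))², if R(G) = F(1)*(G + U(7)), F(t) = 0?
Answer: 61009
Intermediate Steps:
R(G) = 0 (R(G) = 0*(G + 7*(-5 + 7)) = 0*(G + 7*2) = 0*(G + 14) = 0*(14 + G) = 0)
((-7 - 15*16) + R(6))² = ((-7 - 15*16) + 0)² = ((-7 - 240) + 0)² = (-247 + 0)² = (-247)² = 61009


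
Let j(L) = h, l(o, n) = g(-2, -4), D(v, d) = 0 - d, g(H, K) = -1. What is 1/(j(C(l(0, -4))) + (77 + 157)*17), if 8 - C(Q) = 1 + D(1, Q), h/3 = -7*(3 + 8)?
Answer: 1/3747 ≈ 0.00026688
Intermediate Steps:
D(v, d) = -d
l(o, n) = -1
h = -231 (h = 3*(-7*(3 + 8)) = 3*(-7*11) = 3*(-77) = -231)
C(Q) = 7 + Q (C(Q) = 8 - (1 - Q) = 8 + (-1 + Q) = 7 + Q)
j(L) = -231
1/(j(C(l(0, -4))) + (77 + 157)*17) = 1/(-231 + (77 + 157)*17) = 1/(-231 + 234*17) = 1/(-231 + 3978) = 1/3747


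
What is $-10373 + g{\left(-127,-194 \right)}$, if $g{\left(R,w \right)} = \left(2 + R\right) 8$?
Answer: $-11373$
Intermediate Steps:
$g{\left(R,w \right)} = 16 + 8 R$
$-10373 + g{\left(-127,-194 \right)} = -10373 + \left(16 + 8 \left(-127\right)\right) = -10373 + \left(16 - 1016\right) = -10373 - 1000 = -11373$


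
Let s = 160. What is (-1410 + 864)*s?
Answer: -87360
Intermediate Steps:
(-1410 + 864)*s = (-1410 + 864)*160 = -546*160 = -87360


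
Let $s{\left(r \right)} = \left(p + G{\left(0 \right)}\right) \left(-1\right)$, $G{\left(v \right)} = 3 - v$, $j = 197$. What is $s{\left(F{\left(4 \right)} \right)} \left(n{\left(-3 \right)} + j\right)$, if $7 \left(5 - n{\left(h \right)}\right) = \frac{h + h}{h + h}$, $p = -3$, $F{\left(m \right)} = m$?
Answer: $0$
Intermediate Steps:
$n{\left(h \right)} = \frac{34}{7}$ ($n{\left(h \right)} = 5 - \frac{\left(h + h\right) \frac{1}{h + h}}{7} = 5 - \frac{2 h \frac{1}{2 h}}{7} = 5 - \frac{1}{7} = \frac{34}{7}$)
$s{\left(r \right)} = 0$ ($s{\left(r \right)} = \left(-3 + \left(3 - 0\right)\right) \left(-1\right) = \left(-3 + \left(3 + 0\right)\right) \left(-1\right) = \left(-3 + 3\right) \left(-1\right) = 0 \left(-1\right) = 0$)
$s{\left(F{\left(4 \right)} \right)} \left(n{\left(-3 \right)} + j\right) = 0 \left(\frac{34}{7} + 197\right) = 0 \cdot \frac{1413}{7} = 0$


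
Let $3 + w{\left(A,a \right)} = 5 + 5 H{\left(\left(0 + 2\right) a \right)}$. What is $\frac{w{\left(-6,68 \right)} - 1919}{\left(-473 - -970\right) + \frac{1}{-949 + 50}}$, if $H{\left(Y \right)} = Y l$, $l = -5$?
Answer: $- \frac{4779983}{446802} \approx -10.698$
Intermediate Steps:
$H{\left(Y \right)} = - 5 Y$ ($H{\left(Y \right)} = Y \left(-5\right) = - 5 Y$)
$w{\left(A,a \right)} = 2 - 50 a$ ($w{\left(A,a \right)} = -3 + \left(5 + 5 \left(- 5 \left(0 + 2\right) a\right)\right) = -3 + \left(5 + 5 \left(- 5 \cdot 2 a\right)\right) = -3 + \left(5 + 5 \left(- 10 a\right)\right) = -3 - \left(-5 + 50 a\right) = 2 - 50 a$)
$\frac{w{\left(-6,68 \right)} - 1919}{\left(-473 - -970\right) + \frac{1}{-949 + 50}} = \frac{\left(2 - 3400\right) - 1919}{\left(-473 - -970\right) + \frac{1}{-949 + 50}} = \frac{\left(2 - 3400\right) - 1919}{\left(-473 + 970\right) + \frac{1}{-899}} = \frac{-3398 - 1919}{497 - \frac{1}{899}} = - \frac{5317}{\frac{446802}{899}} = \left(-5317\right) \frac{899}{446802} = - \frac{4779983}{446802}$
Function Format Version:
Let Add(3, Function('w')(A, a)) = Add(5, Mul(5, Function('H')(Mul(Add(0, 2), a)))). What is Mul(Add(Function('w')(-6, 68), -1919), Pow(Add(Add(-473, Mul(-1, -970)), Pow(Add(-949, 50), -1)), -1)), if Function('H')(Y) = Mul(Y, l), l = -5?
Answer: Rational(-4779983, 446802) ≈ -10.698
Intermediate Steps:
Function('H')(Y) = Mul(-5, Y) (Function('H')(Y) = Mul(Y, -5) = Mul(-5, Y))
Function('w')(A, a) = Add(2, Mul(-50, a)) (Function('w')(A, a) = Add(-3, Add(5, Mul(5, Mul(-5, Mul(Add(0, 2), a))))) = Add(-3, Add(5, Mul(5, Mul(-5, Mul(2, a))))) = Add(-3, Add(5, Mul(5, Mul(-10, a)))) = Add(-3, Add(5, Mul(-50, a))) = Add(2, Mul(-50, a)))
Mul(Add(Function('w')(-6, 68), -1919), Pow(Add(Add(-473, Mul(-1, -970)), Pow(Add(-949, 50), -1)), -1)) = Mul(Add(Add(2, Mul(-50, 68)), -1919), Pow(Add(Add(-473, Mul(-1, -970)), Pow(Add(-949, 50), -1)), -1)) = Mul(Add(Add(2, -3400), -1919), Pow(Add(Add(-473, 970), Pow(-899, -1)), -1)) = Mul(Add(-3398, -1919), Pow(Add(497, Rational(-1, 899)), -1)) = Mul(-5317, Pow(Rational(446802, 899), -1)) = Mul(-5317, Rational(899, 446802)) = Rational(-4779983, 446802)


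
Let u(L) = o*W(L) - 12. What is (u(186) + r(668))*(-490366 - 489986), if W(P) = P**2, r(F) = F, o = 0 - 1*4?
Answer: 135021920256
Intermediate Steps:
o = -4 (o = 0 - 4 = -4)
u(L) = -12 - 4*L**2 (u(L) = -4*L**2 - 12 = -12 - 4*L**2)
(u(186) + r(668))*(-490366 - 489986) = ((-12 - 4*186**2) + 668)*(-490366 - 489986) = ((-12 - 4*34596) + 668)*(-980352) = ((-12 - 138384) + 668)*(-980352) = (-138396 + 668)*(-980352) = -137728*(-980352) = 135021920256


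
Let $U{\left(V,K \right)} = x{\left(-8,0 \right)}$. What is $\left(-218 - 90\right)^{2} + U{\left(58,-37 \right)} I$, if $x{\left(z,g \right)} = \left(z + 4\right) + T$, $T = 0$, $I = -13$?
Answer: $94916$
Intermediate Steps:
$x{\left(z,g \right)} = 4 + z$ ($x{\left(z,g \right)} = \left(z + 4\right) + 0 = \left(4 + z\right) + 0 = 4 + z$)
$U{\left(V,K \right)} = -4$ ($U{\left(V,K \right)} = 4 - 8 = -4$)
$\left(-218 - 90\right)^{2} + U{\left(58,-37 \right)} I = \left(-218 - 90\right)^{2} - -52 = \left(-308\right)^{2} + 52 = 94864 + 52 = 94916$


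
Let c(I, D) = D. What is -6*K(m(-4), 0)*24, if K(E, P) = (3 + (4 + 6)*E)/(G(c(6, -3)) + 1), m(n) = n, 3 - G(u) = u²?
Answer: -5328/5 ≈ -1065.6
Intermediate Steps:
G(u) = 3 - u²
K(E, P) = -⅗ - 2*E (K(E, P) = (3 + (4 + 6)*E)/((3 - 1*(-3)²) + 1) = (3 + 10*E)/((3 - 1*9) + 1) = (3 + 10*E)/((3 - 9) + 1) = (3 + 10*E)/(-6 + 1) = (3 + 10*E)/(-5) = (3 + 10*E)*(-⅕) = -⅗ - 2*E)
-6*K(m(-4), 0)*24 = -6*(-⅗ - 2*(-4))*24 = -6*(-⅗ + 8)*24 = -6*37/5*24 = -222/5*24 = -5328/5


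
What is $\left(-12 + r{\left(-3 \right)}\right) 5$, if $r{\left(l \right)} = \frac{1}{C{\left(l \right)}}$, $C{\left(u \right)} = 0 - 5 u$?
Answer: $- \frac{179}{3} \approx -59.667$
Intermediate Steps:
$C{\left(u \right)} = - 5 u$
$r{\left(l \right)} = - \frac{1}{5 l}$ ($r{\left(l \right)} = \frac{1}{\left(-5\right) l} = - \frac{1}{5 l}$)
$\left(-12 + r{\left(-3 \right)}\right) 5 = \left(-12 - \frac{1}{5 \left(-3\right)}\right) 5 = \left(-12 - - \frac{1}{15}\right) 5 = \left(-12 + \frac{1}{15}\right) 5 = \left(- \frac{179}{15}\right) 5 = - \frac{179}{3}$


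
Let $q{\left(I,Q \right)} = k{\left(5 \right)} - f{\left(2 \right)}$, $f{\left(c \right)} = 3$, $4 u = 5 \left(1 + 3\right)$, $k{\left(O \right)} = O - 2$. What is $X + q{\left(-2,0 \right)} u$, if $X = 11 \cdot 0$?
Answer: $0$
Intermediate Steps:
$k{\left(O \right)} = -2 + O$
$u = 5$ ($u = \frac{5 \left(1 + 3\right)}{4} = \frac{5 \cdot 4}{4} = \frac{1}{4} \cdot 20 = 5$)
$X = 0$
$q{\left(I,Q \right)} = 0$ ($q{\left(I,Q \right)} = \left(-2 + 5\right) - 3 = 3 - 3 = 0$)
$X + q{\left(-2,0 \right)} u = 0 + 0 \cdot 5 = 0 + 0 = 0$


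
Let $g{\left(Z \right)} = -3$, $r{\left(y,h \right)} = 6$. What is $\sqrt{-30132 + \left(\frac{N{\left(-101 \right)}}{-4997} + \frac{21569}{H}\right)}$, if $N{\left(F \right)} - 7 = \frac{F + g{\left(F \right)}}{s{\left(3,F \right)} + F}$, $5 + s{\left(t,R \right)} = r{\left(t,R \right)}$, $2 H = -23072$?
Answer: $\frac{i \sqrt{156460296546427578257}}{72056740} \approx 173.59 i$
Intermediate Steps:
$H = -11536$ ($H = \frac{1}{2} \left(-23072\right) = -11536$)
$s{\left(t,R \right)} = 1$ ($s{\left(t,R \right)} = -5 + 6 = 1$)
$N{\left(F \right)} = 7 + \frac{-3 + F}{1 + F}$ ($N{\left(F \right)} = 7 + \frac{F - 3}{1 + F} = 7 + \frac{-3 + F}{1 + F}$)
$\sqrt{-30132 + \left(\frac{N{\left(-101 \right)}}{-4997} + \frac{21569}{H}\right)} = \sqrt{-30132 + \left(\frac{4 \frac{1}{1 - 101} \left(1 + 2 \left(-101\right)\right)}{-4997} + \frac{21569}{-11536}\right)} = \sqrt{-30132 + \left(\frac{4 \left(1 - 202\right)}{-100} \left(- \frac{1}{4997}\right) + 21569 \left(- \frac{1}{11536}\right)\right)} = \sqrt{-30132 - \left(\frac{21569}{11536} - 4 \left(- \frac{1}{100}\right) \left(-201\right) \left(- \frac{1}{4997}\right)\right)} = \sqrt{-30132 + \left(\frac{201}{25} \left(- \frac{1}{4997}\right) - \frac{21569}{11536}\right)} = \sqrt{-30132 - \frac{2696826061}{1441134800}} = \sqrt{- \frac{43426970619661}{1441134800}} = \frac{i \sqrt{156460296546427578257}}{72056740}$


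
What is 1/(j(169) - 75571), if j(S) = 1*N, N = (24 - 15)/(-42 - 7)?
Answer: -49/3702988 ≈ -1.3233e-5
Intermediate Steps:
N = -9/49 (N = 9/(-49) = 9*(-1/49) = -9/49 ≈ -0.18367)
j(S) = -9/49 (j(S) = 1*(-9/49) = -9/49)
1/(j(169) - 75571) = 1/(-9/49 - 75571) = 1/(-3702988/49) = -49/3702988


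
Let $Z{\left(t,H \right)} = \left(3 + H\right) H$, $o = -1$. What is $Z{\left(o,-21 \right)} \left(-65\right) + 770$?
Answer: $-23800$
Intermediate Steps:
$Z{\left(t,H \right)} = H \left(3 + H\right)$
$Z{\left(o,-21 \right)} \left(-65\right) + 770 = - 21 \left(3 - 21\right) \left(-65\right) + 770 = \left(-21\right) \left(-18\right) \left(-65\right) + 770 = 378 \left(-65\right) + 770 = -24570 + 770 = -23800$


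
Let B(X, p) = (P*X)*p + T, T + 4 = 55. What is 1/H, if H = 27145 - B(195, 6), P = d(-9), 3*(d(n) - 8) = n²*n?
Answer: 1/302044 ≈ 3.3108e-6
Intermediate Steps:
T = 51 (T = -4 + 55 = 51)
d(n) = 8 + n³/3 (d(n) = 8 + (n²*n)/3 = 8 + n³/3)
P = -235 (P = 8 + (⅓)*(-9)³ = 8 + (⅓)*(-729) = 8 - 243 = -235)
B(X, p) = 51 - 235*X*p (B(X, p) = (-235*X)*p + 51 = -235*X*p + 51 = 51 - 235*X*p)
H = 302044 (H = 27145 - (51 - 235*195*6) = 27145 - (51 - 274950) = 27145 - 1*(-274899) = 27145 + 274899 = 302044)
1/H = 1/302044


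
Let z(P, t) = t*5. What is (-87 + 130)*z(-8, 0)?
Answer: 0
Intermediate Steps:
z(P, t) = 5*t
(-87 + 130)*z(-8, 0) = (-87 + 130)*(5*0) = 43*0 = 0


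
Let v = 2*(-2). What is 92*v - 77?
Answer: -445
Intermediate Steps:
v = -4
92*v - 77 = 92*(-4) - 77 = -368 - 77 = -445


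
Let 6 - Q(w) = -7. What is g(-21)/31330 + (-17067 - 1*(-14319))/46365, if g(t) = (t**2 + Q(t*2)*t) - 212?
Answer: -587566/9684103 ≈ -0.060673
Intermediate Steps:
Q(w) = 13 (Q(w) = 6 - 1*(-7) = 6 + 7 = 13)
g(t) = -212 + t**2 + 13*t (g(t) = (t**2 + 13*t) - 212 = -212 + t**2 + 13*t)
g(-21)/31330 + (-17067 - 1*(-14319))/46365 = (-212 + (-21)**2 + 13*(-21))/31330 + (-17067 - 1*(-14319))/46365 = (-212 + 441 - 273)*(1/31330) + (-17067 + 14319)*(1/46365) = -44*1/31330 - 2748*1/46365 = -22/15665 - 916/15455 = -587566/9684103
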